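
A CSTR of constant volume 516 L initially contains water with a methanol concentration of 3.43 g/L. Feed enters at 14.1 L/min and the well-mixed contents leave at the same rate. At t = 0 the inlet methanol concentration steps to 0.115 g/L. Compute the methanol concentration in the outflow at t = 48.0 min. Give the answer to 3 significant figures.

Species balance on the tank: V dC/dt = Q(C_in − C).
Rewrite as dC/dt + C/τ = C_in/τ, τ = V/Q = 36.596 min.
This is linear first-order; C(t) = C_in + (C₀ − C_in) e^(−t/τ).
C(48.0) = 0.115 + (3.43 − 0.115)·e^(−48.0/36.596) = 0.115 + (3.3150)·0.26938 = 1.0080 g/L.

1.01 g/L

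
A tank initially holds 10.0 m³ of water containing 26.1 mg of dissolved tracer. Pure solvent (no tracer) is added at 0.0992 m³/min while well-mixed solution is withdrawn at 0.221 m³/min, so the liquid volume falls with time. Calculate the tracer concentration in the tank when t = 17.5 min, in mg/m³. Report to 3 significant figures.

Let m(t) be the amount of tracer. Volume: V(t) = V₀ + (Q_in − Q_out) t = 10.0 − 0.12180 t; V(17.5) = 7.8685 m³.
Solute balance: dm/dt = 0 − Q_out C = −Q_out m/V(t).
Separate: dm/m = −Q_out dt/V(t) ⇒ ln(m/m₀) = −(Q_out/(Q_in−Q_out)) ln(V/V₀).
m = m₀ (V₀/V)^(Q_out/(Q_in−Q_out)) = 26.1 × (10.0/7.8685)^(-1.8144) = 16.894 mg.
C = m/V = 16.894/7.8685 = 2.1471 mg/m³.

2.15 mg/m³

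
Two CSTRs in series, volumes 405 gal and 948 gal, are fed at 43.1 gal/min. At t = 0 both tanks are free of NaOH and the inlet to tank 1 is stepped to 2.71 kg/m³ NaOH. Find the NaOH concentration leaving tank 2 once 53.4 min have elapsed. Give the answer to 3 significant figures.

2.30 kg/m³

Species balance on tank i: dCᵢ/dt = (Cᵢ₋₁ − Cᵢ)/τᵢ with τᵢ = Vᵢ/Q.
τ₁ = 405/43.1 = 9.3968 min; τ₂ = 948/43.1 = 21.995 min.
Tank 1: C₁ = C_in(1 − e^(−t/τ₁)). Tank 2 (τ₁ ≠ τ₂): C₂ = C_in[1 − (τ₁ e^(−t/τ₁) − τ₂ e^(−t/τ₂))/(τ₁ − τ₂)].
At t = 53.4: e^(−t/τ₁) = 0.0034040, e^(−t/τ₂) = 0.088232.
C₂ = 2.71·[1 − (9.3968·0.0034040 − 21.995·0.088232)/(-12.599)] = 2.71·0.84850 = 2.2994 kg/m³.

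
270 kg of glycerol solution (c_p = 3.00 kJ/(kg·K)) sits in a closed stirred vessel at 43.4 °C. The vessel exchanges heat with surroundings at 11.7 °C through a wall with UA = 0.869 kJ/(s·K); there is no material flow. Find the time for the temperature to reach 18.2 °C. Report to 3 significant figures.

M c_p dT/dt = −UA(T − T_amb).
τ = M c_p/UA = 932.11 s; T_ss = T_amb = 11.700 °C.
T(t) = T_ss + (T₀ − T_ss)e^(−t/τ); set T = 18.2:
t = −τ ln[(T − T_ss)/(T₀ − T_ss)] = −932.11 · ln(0.20505) = 1476.9 s.

1480 s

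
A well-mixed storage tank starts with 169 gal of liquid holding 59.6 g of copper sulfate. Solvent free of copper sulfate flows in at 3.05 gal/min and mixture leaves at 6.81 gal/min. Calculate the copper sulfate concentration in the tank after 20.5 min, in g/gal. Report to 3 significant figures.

0.215 g/gal

Let m(t) be the amount of copper sulfate. Volume: V(t) = V₀ + (Q_in − Q_out) t = 169 − 3.7600 t; V(20.5) = 91.920 gal.
No copper sulfate enters, so dm/dt = −Q_out · (m/V).
dm/m = −Q_out dt/(V₀ − 3.7600 t); integrating gives ln(m/m₀) = −(Q_out/(Q_in−Q_out)) ln(V/V₀).
m = m₀ (V₀/V)^(Q_out/(Q_in−Q_out)) = 59.6 × (169/91.920)^(-1.8112) = 19.780 g.
C = m/V = 19.780/91.920 = 0.21519 g/gal.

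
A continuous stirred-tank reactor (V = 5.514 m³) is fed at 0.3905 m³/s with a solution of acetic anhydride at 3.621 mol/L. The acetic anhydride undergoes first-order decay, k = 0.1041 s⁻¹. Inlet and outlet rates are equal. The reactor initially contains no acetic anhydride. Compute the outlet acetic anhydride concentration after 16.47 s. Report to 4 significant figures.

V dC/dt = Q(C_in − C) − k V C.
dC/dt = (Q/V) C_in − (Q/V + k) C; effective rate a = Q/V + k = 0.0708197 + 0.1041 = 0.174920 s⁻¹.
C_ss = Q C_in/(Q + kV) = 1.46603 mol/L; C(t) = C_ss + (C₀ − C_ss) e^(−a t).
C(16.47) = 1.46603 + (-1.46603)·e^(−0.174920·16.47) = 1.46603 + (-1.46603)·0.0560827 = 1.38381 mol/L.

1.384 mol/L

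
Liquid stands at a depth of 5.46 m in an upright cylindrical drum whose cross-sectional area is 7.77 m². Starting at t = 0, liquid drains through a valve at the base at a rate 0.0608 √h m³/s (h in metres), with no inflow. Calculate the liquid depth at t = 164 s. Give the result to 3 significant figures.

With no inflow, A dh/dt = −0.0608 √h.
∫ h^(−1/2) dh = −(0.0608/A) ∫ dt, giving 2√h = 2√h₀ − (0.0608/A) t.
√h = √5.46 − 0.0608·164/(2·7.77) = 2.3367 − 0.64165 = 1.6950.
h = 1.6950² = 2.8731 m.

2.87 m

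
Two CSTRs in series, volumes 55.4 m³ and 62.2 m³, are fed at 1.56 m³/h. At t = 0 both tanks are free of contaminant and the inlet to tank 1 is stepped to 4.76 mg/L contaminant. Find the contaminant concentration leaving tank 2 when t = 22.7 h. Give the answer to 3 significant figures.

0.585 mg/L

Time constants: τᵢ = Vᵢ/Q for each well-mixed tank.
τ₁ = 55.4/1.56 = 35.513 h; τ₂ = 62.2/1.56 = 39.872 h.
Solving the cascade with C₁(0)=C₂(0)=0 gives C₂(t) = C_in[1 − (τ₁ e^(−t/τ₁) − τ₂ e^(−t/τ₂))/(τ₁ − τ₂)].
At t = 22.7: e^(−t/τ₁) = 0.52771, e^(−t/τ₂) = 0.56591.
C₂ = 4.76·[1 − (35.513·0.52771 − 39.872·0.56591)/(-4.3590)] = 4.76·0.12291 = 0.58504 mg/L.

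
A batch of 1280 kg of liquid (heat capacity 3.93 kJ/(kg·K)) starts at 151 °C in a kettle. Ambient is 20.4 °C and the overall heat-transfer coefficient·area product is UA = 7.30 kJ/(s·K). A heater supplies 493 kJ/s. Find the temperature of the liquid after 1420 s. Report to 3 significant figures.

96.0 °C

Heat balance on the well-mixed liquid: M c_p dT/dt = −UA(T − T_amb) + Q̇.
dT/dt = (T_ss − T)/τ with T_ss = T_amb + Q̇/UA = 20.4 + 493/7.30 = 87.934 °C, τ = M c_p/UA = 1280·3.93/7.30 = 689.10 s.
This is linear first-order; T(t) = T_ss + (T₀ − T_ss) e^(−t/τ).
T(1420) = 87.934 + (63.066)·0.12737 = 95.967 °C.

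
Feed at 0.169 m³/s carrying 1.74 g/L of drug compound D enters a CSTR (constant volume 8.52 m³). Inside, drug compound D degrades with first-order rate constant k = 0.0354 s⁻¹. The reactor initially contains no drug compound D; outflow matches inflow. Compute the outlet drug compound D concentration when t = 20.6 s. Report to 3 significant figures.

Accumulation = in − out − consumed: V dC/dt = Q C_in − Q C − k V C.
dC/dt = (Q/V) C_in − (Q/V + k) C; effective rate a = Q/V + k = 0.019836 + 0.0354 = 0.055236 s⁻¹.
C_ss = Q C_in/(Q + kV) = 0.62485 g/L; C(t) = C_ss + (C₀ − C_ss) e^(−a t).
C(20.6) = 0.62485 + (-0.62485)·e^(−0.055236·20.6) = 0.62485 + (-0.62485)·0.32051 = 0.42458 g/L.

0.425 g/L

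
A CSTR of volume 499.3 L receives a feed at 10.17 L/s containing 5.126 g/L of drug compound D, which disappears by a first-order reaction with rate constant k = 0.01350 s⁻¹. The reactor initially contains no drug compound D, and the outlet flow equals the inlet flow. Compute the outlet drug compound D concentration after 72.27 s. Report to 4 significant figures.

2.816 g/L

V dC/dt = Q(C_in − C) − k V C.
This is linear with rate a = Q/V + k = 0.0338685 s⁻¹.
C_ss = Q C_in/(Q + kV) = 3.08277 g/L; C(t) = C_ss + (C₀ − C_ss) e^(−a t).
C(72.27) = 3.08277 + (-3.08277)·e^(−0.0338685·72.27) = 3.08277 + (-3.08277)·0.0864942 = 2.81613 g/L.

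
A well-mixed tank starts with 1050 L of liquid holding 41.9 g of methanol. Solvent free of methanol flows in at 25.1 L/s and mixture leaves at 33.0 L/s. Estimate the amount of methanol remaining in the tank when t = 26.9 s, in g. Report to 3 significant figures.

16.3 g

Total volume: dV/dt = Q_in − Q_out = -7.9000 L/s, so V(t) = 1050 − 7.9000 t and V(26.9) = 837.49 L.
Species balance (pure solvent in): dm/dt = −Q_out · m/V(t).
dm/m = −Q_out dt/(V₀ − 7.9000 t); integrating gives ln(m/m₀) = −(Q_out/(Q_in−Q_out)) ln(V/V₀).
m = m₀ (V₀/V)^(Q_out/(Q_in−Q_out)) = 41.9 × (1050/837.49)^(-4.1772) = 16.292 g.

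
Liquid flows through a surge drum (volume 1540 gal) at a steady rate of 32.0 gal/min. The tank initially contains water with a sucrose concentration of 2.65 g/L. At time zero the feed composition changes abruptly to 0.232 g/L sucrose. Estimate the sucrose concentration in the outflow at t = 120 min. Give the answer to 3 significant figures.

0.432 g/L

Species balance on the tank: V dC/dt = Q(C_in − C).
Rewrite as dC/dt + C/τ = C_in/τ, τ = V/Q = 48.125 min.
This is linear first-order; C(t) = C_in + (C₀ − C_in) e^(−t/τ).
C(120) = 0.232 + (2.65 − 0.232)·e^(−120/48.125) = 0.232 + (2.4180)·0.082620 = 0.43177 g/L.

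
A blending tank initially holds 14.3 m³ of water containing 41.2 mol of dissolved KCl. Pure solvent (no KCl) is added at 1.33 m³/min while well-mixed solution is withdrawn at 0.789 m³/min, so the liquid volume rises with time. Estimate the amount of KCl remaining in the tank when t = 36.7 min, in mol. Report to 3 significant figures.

11.6 mol

Let m(t) be the amount of KCl. Volume: V(t) = V₀ + (Q_in − Q_out) t = 14.3 + 0.54100 t; V(36.7) = 34.155 m³.
No KCl enters, so dm/dt = −Q_out · (m/V).
Separate: dm/m = −Q_out dt/V(t) ⇒ ln(m/m₀) = −(Q_out/(Q_in−Q_out)) ln(V/V₀).
m = m₀ (V₀/V)^(Q_out/(Q_in−Q_out)) = 41.2 × (14.3/34.155)^(1.4584) = 11.573 mol.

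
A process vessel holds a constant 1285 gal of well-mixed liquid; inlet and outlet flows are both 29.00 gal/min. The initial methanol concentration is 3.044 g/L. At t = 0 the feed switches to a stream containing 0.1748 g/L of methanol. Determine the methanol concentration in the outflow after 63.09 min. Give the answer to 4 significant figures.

Unsteady species balance (constant V, well mixed): V dC/dt = Q(C_in − C).
So dC/dt = (C_in − C)/τ with τ = V/Q = 1285/29.00 = 44.3103 min.
Solution: C(t) = C_in + (C₀ − C_in) e^(−t/τ).
C(63.09) = 0.1748 + (3.044 − 0.1748)·e^(−63.09/44.3103) = 0.1748 + (2.86920)·0.240792 = 0.865681 g/L.

0.8657 g/L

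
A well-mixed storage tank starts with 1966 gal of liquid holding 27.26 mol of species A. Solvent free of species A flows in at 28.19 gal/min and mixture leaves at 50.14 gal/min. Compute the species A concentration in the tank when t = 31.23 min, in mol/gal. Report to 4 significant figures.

Total volume: dV/dt = Q_in − Q_out = -21.9500 gal/min, so V(t) = 1966 − 21.9500 t and V(31.23) = 1280.50 gal.
Solute balance: dm/dt = 0 − Q_out C = −Q_out m/V(t).
Separate: dm/m = −Q_out dt/V(t) ⇒ ln(m/m₀) = −(Q_out/(Q_in−Q_out)) ln(V/V₀).
m = m₀ (V₀/V)^(Q_out/(Q_in−Q_out)) = 27.26 × (1966/1280.50)^(-2.28428) = 10.2373 mol.
C = m/V = 10.2373/1280.50 = 0.00799474 mol/gal.

0.007995 mol/gal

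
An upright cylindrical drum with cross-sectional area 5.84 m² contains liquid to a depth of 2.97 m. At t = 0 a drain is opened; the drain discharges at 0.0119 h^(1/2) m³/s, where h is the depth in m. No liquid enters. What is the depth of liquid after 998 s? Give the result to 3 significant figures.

0.499 m

Mass balance (ρ constant): A dh/dt = −0.0119 √h.
∫ h^(−1/2) dh = −(0.0119/A) ∫ dt, giving 2√h = 2√h₀ − (0.0119/A) t.
√h = √2.97 − 0.0119·998/(2·5.84) = 1.7234 − 1.0168 = 0.70657.
h = 0.70657² = 0.49924 m.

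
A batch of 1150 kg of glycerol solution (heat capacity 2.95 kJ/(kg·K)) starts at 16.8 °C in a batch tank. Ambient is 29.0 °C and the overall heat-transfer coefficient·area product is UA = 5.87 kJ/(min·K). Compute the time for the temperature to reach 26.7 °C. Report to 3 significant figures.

M c_p dT/dt = −UA(T − T_amb).
τ = M c_p/UA = 577.94 min; T_ss = T_amb = 29.000 °C.
T(t) = T_ss + (T₀ − T_ss)e^(−t/τ); set T = 26.7:
t = −τ ln[(T − T_ss)/(T₀ − T_ss)] = −577.94 · ln(0.18852) = 964.31 min.

964 min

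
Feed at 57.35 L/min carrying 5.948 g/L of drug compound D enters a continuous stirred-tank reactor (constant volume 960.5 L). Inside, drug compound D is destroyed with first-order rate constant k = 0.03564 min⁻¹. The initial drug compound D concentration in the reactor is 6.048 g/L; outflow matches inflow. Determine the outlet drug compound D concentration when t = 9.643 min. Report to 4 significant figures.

Accumulation = in − out − consumed: V dC/dt = Q C_in − Q C − k V C.
dC/dt = (Q/V) C_in − (Q/V + k) C; effective rate a = Q/V + k = 0.0597085 + 0.03564 = 0.0953485 min⁻¹.
C_ss = Q C_in/(Q + kV) = 3.72472 g/L; C(t) = C_ss + (C₀ − C_ss) e^(−a t).
C(9.643) = 3.72472 + (2.32328)·e^(−0.0953485·9.643) = 3.72472 + (2.32328)·0.398740 = 4.65110 g/L.

4.651 g/L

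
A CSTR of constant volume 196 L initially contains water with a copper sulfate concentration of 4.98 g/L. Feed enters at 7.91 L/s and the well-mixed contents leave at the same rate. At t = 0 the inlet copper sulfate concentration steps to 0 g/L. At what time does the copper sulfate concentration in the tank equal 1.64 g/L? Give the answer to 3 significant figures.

Accumulation = in − out for the solute gives V dC/dt = Q(C_in − C), so τ = V/Q = 24.779 s.
C(t) = C_in + (C₀ − C_in) e^(−t/τ). Set C = 1.64 and solve for t:
e^(−t/τ) = (C − C_in)/(C₀ − C_in) = (1.64 − 0)/(4.98 − 0) = 0.32932
t = −τ ln(…) = 24.779 × 1.1107 = 27.523 s.

27.5 s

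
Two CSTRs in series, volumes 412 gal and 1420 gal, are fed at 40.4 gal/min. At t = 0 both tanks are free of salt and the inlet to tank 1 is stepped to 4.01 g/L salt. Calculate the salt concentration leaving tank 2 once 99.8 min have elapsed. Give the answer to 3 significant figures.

Time constants: τᵢ = Vᵢ/Q for each well-mixed tank.
τ₁ = 412/40.4 = 10.198 min; τ₂ = 1420/40.4 = 35.149 min.
Solving the cascade with C₁(0)=C₂(0)=0 gives C₂(t) = C_in[1 − (τ₁ e^(−t/τ₁) − τ₂ e^(−t/τ₂))/(τ₁ − τ₂)].
At t = 99.8: e^(−t/τ₁) = 5.6221e-05, e^(−t/τ₂) = 0.058462.
C₂ = 4.01·[1 − (10.198·5.6221e-05 − 35.149·0.058462)/(-24.950)] = 4.01·0.91767 = 3.6798 g/L.

3.68 g/L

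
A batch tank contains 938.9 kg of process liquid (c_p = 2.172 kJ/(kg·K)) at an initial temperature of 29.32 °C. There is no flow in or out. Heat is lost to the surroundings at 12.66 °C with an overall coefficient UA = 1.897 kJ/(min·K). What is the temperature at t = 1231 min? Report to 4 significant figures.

M c_p dT/dt = −UA(T − T_amb).
dT/dt = (T_ss − T)/τ with T_ss = T_amb = 12.6600 °C, τ = M c_p/UA = 938.9·2.172/1.897 = 1075.01 min.
This is linear first-order; T(t) = T_ss + (T₀ − T_ss) e^(−t/τ).
T(1231) = 12.6600 + (16.6600)·0.318190 = 17.9610 °C.

17.96 °C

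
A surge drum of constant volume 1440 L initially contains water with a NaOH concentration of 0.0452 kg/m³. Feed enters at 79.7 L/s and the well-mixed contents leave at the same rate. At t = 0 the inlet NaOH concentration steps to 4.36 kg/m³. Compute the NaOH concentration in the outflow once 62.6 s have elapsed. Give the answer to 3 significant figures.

Unsteady species balance (constant V, well mixed): V dC/dt = Q(C_in − C).
Time constant τ = V/Q = 1440/79.7 = 18.068 s.
This is linear first-order; C(t) = C_in + (C₀ − C_in) e^(−t/τ).
C(62.6) = 4.36 + (0.0452 − 4.36)·e^(−62.6/18.068) = 4.36 + (-4.3148)·0.031281 = 4.2250 kg/m³.

4.23 kg/m³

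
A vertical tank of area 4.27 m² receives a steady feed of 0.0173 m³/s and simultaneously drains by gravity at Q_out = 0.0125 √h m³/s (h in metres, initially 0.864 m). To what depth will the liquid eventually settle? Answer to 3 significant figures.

A dh/dt = Q_in − 0.0125 √h. Steady state requires inflow = outflow:
Q_in = 0.0125 √h_ss ⇒ √h_ss = 0.0173/0.0125 = 1.3840.
h_ss = 1.3840² = 1.9155 m. (Since h₀ = 0.864 m < h_ss, the level will rise toward this value.)

1.92 m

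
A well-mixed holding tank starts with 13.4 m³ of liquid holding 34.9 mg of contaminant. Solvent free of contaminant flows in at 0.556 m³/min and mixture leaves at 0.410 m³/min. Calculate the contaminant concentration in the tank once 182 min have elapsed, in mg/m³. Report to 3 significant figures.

0.0406 mg/m³

Let m(t) be the amount of contaminant. Volume: V(t) = V₀ + (Q_in − Q_out) t = 13.4 + 0.14600 t; V(182) = 39.972 m³.
Solute balance: dm/dt = 0 − Q_out C = −Q_out m/V(t).
dm/m = −Q_out dt/(V₀ + 0.14600 t); integrating gives ln(m/m₀) = −(Q_out/(Q_in−Q_out)) ln(V/V₀).
m = m₀ (V₀/V)^(Q_out/(Q_in−Q_out)) = 34.9 × (13.4/39.972)^(2.8082) = 1.6214 mg.
C = m/V = 1.6214/39.972 = 0.040564 mg/m³.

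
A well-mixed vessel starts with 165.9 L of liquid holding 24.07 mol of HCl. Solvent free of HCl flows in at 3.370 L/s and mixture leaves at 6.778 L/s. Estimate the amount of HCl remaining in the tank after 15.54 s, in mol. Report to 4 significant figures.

Let m(t) be the amount of HCl. Volume: V(t) = V₀ + (Q_in − Q_out) t = 165.9 − 3.40800 t; V(15.54) = 112.940 L.
Solute balance: dm/dt = 0 − Q_out C = −Q_out m/V(t).
Separate: dm/m = −Q_out dt/V(t) ⇒ ln(m/m₀) = −(Q_out/(Q_in−Q_out)) ln(V/V₀).
m = m₀ (V₀/V)^(Q_out/(Q_in−Q_out)) = 24.07 × (165.9/112.940)^(-1.98885) = 11.2031 mol.

11.20 mol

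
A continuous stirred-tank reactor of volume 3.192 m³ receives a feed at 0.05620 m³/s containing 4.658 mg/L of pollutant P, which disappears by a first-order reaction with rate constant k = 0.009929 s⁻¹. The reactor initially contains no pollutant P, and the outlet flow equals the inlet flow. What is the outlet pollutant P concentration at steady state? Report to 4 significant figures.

Accumulation = in − out − consumed: V dC/dt = Q C_in − Q C − k V C.
At steady state: 0 = Q C_in − (Q + kV) C_ss, so C_ss = Q C_in/(Q + kV).
C_ss = 0.05620·4.658/(0.05620 + 0.009929·3.192) = 0.261780/0.0878934 = 2.97838 mg/L.

2.978 mg/L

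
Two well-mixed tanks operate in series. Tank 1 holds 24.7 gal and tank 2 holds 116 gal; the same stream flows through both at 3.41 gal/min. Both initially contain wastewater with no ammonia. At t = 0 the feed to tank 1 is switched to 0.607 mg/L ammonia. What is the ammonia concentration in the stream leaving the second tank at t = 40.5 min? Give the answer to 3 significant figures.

Each tank obeys Vᵢ dCᵢ/dt = Q(Cᵢ₋₁ − Cᵢ), so τᵢ = Vᵢ/Q.
τ₁ = 24.7/3.41 = 7.2434 min; τ₂ = 116/3.41 = 34.018 min.
Tank 1: C₁ = C_in(1 − e^(−t/τ₁)). Tank 2 (τ₁ ≠ τ₂): C₂ = C_in[1 − (τ₁ e^(−t/τ₁) − τ₂ e^(−t/τ₂))/(τ₁ − τ₂)].
At t = 40.5: e^(−t/τ₁) = 0.0037302, e^(−t/τ₂) = 0.30405.
C₂ = 0.607·[1 − (7.2434·0.0037302 − 34.018·0.30405)/(-26.774)] = 0.607·0.61470 = 0.37312 mg/L.

0.373 mg/L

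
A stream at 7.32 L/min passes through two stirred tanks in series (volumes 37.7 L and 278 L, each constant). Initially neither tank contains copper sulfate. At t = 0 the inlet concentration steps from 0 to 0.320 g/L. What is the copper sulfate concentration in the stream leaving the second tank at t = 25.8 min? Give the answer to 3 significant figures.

Each tank obeys Vᵢ dCᵢ/dt = Q(Cᵢ₋₁ − Cᵢ), so τᵢ = Vᵢ/Q.
τ₁ = 37.7/7.32 = 5.1503 min; τ₂ = 278/7.32 = 37.978 min.
Tank 1: C₁ = C_in(1 − e^(−t/τ₁)). Tank 2 (τ₁ ≠ τ₂): C₂ = C_in[1 − (τ₁ e^(−t/τ₁) − τ₂ e^(−t/τ₂))/(τ₁ − τ₂)].
At t = 25.8: e^(−t/τ₁) = 0.0066746, e^(−t/τ₂) = 0.50695.
C₂ = 0.320·[1 − (5.1503·0.0066746 − 37.978·0.50695)/(-32.828)] = 0.320·0.41456 = 0.13266 g/L.

0.133 g/L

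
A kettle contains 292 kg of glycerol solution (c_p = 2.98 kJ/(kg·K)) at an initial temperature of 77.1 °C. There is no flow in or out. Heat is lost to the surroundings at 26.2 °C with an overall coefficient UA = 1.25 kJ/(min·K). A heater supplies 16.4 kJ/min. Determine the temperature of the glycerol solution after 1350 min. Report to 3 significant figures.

First-law balance (no shaft work): M c_p dT/dt = −UA(T − T_amb) + Q̇.
dT/dt = (T_ss − T)/τ with T_ss = T_amb + Q̇/UA = 26.2 + 16.4/1.25 = 39.320 °C, τ = M c_p/UA = 292·2.98/1.25 = 696.13 min.
This is linear first-order; T(t) = T_ss + (T₀ − T_ss) e^(−t/τ).
T(1350) = 39.320 + (37.780)·0.14380 = 44.753 °C.

44.8 °C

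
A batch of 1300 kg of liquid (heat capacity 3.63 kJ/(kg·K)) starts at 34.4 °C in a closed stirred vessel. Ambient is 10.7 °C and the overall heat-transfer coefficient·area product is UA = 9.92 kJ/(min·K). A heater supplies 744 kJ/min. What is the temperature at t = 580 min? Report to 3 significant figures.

M c_p dT/dt = −UA(T − T_amb) + Q̇.
dT/dt = (T_ss − T)/τ with T_ss = T_amb + Q̇/UA = 10.7 + 744/9.92 = 85.700 °C, τ = M c_p/UA = 1300·3.63/9.92 = 475.71 min.
T approaches T_ss exponentially: T(t) = T_ss + (T₀ − T_ss) e^(−t/τ).
T(580) = 85.700 + (-51.300)·0.29545 = 70.543 °C.

70.5 °C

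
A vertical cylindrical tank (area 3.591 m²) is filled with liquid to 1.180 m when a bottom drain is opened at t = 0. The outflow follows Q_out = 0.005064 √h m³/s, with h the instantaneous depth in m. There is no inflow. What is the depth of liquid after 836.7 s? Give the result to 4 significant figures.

A dh/dt = −Q_out = −0.005064 √h.
This is separable: 2 d(√h)/dt = −0.005064/A, so √h = √h₀ − (0.005064/(2A)) t.
√h = √1.180 − 0.005064·836.7/(2·3.591) = 1.08628 − 0.589954 = 0.496324.
h = 0.496324² = 0.246338 m.

0.2463 m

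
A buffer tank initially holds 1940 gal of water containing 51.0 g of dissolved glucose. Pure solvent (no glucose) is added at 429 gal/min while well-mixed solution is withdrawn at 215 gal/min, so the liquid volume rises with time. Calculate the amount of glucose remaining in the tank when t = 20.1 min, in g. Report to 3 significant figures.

Let m(t) be the amount of glucose. Volume: V(t) = V₀ + (Q_in − Q_out) t = 1940 + 214.00 t; V(20.1) = 6241.4 gal.
Species balance (pure solvent in): dm/dt = −Q_out · m/V(t).
dm/m = −Q_out dt/(V₀ + 214.00 t); integrating gives ln(m/m₀) = −(Q_out/(Q_in−Q_out)) ln(V/V₀).
m = m₀ (V₀/V)^(Q_out/(Q_in−Q_out)) = 51.0 × (1940/6241.4)^(1.0047) = 15.766 g.

15.8 g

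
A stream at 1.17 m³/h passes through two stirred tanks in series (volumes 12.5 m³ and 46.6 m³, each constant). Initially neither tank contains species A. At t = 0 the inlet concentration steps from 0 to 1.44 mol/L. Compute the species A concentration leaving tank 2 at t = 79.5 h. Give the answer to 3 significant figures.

Species balance on tank i: dCᵢ/dt = (Cᵢ₋₁ − Cᵢ)/τᵢ with τᵢ = Vᵢ/Q.
τ₁ = 12.5/1.17 = 10.684 h; τ₂ = 46.6/1.17 = 39.829 h.
Tank 1: C₁ = C_in(1 − e^(−t/τ₁)). Tank 2 (τ₁ ≠ τ₂): C₂ = C_in[1 − (τ₁ e^(−t/τ₁) − τ₂ e^(−t/τ₂))/(τ₁ − τ₂)].
At t = 79.5: e^(−t/τ₁) = 0.00058658, e^(−t/τ₂) = 0.13587.
C₂ = 1.44·[1 − (10.684·0.00058658 − 39.829·0.13587)/(-29.145)] = 1.44·0.81453 = 1.1729 mol/L.

1.17 mol/L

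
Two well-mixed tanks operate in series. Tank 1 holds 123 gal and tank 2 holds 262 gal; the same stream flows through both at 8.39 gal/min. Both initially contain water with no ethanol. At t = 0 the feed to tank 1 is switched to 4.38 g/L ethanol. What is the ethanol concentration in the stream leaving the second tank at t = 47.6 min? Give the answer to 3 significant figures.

Each tank obeys Vᵢ dCᵢ/dt = Q(Cᵢ₋₁ − Cᵢ), so τᵢ = Vᵢ/Q.
τ₁ = 123/8.39 = 14.660 min; τ₂ = 262/8.39 = 31.228 min.
Solving the cascade with C₁(0)=C₂(0)=0 gives C₂(t) = C_in[1 − (τ₁ e^(−t/τ₁) − τ₂ e^(−t/τ₂))/(τ₁ − τ₂)].
At t = 47.6: e^(−t/τ₁) = 0.038896, e^(−t/τ₂) = 0.21778.
C₂ = 4.38·[1 − (14.660·0.038896 − 31.228·0.21778)/(-16.567)] = 4.38·0.62394 = 2.7328 g/L.

2.73 g/L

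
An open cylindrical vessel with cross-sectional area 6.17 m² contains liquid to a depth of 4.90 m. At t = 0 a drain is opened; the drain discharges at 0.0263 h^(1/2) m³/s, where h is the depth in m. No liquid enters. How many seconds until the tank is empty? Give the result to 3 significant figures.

A dh/dt = −Q_out = −0.0263 √h.
Separate and integrate: 2(√h − √h₀) = −(0.0263/A) t.
Set h = 0: 2√h₀ = (0.0263/A) t_empty ⇒ t_empty = 2A√h₀/0.0263.
t_empty = 2·6.17·√4.90/0.0263 = 12.340·2.2136/0.0263 = 1038.6 s.

1040 s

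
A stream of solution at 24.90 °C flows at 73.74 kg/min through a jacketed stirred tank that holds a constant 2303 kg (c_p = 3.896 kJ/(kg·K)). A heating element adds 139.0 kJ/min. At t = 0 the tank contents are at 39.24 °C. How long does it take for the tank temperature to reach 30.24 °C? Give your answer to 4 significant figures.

M c_p dT/dt = ṁ c_p (T_in − T) + Q̇.
τ = M/ṁ = 31.2314 min; T_ss = T_in + Q̇/(ṁ c_p) = 25.3838 °C.
T(t) = T_ss + (T₀ − T_ss) e^(−t/τ). Set T = 30.24:
e^(−t/τ) = (30.24 − 25.3838)/(39.24 − 25.3838) = 0.350470
t = −31.2314 · ln(0.350470) = 32.7455 min.

32.75 min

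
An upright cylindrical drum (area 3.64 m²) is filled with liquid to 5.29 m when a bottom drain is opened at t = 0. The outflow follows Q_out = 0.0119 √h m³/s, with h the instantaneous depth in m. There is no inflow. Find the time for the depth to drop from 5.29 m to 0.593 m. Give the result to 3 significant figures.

A dh/dt = −Q_out = −0.0119 √h.
This is separable: 2 d(√h)/dt = −0.0119/A, so √h = √h₀ − (0.0119/(2A)) t.
t = 2A(√h₀ − √h)/0.0119 = 2·3.64·(√5.29 − √0.593)/0.0119
  = 7.2800 × (2.3000 − 0.77006) / 0.0119 = 935.96 s.

936 s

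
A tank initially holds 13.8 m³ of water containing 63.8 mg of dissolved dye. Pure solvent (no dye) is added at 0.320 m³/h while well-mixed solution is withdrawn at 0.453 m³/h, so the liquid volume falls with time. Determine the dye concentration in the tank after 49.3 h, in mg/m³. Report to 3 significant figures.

Let m(t) be the amount of dye. Volume: V(t) = V₀ + (Q_in − Q_out) t = 13.8 − 0.13300 t; V(49.3) = 7.2431 m³.
Solute balance: dm/dt = 0 − Q_out C = −Q_out m/V(t).
dm/m = −Q_out dt/(V₀ − 0.13300 t); integrating gives ln(m/m₀) = −(Q_out/(Q_in−Q_out)) ln(V/V₀).
m = m₀ (V₀/V)^(Q_out/(Q_in−Q_out)) = 63.8 × (13.8/7.2431)^(-3.4060) = 7.1005 mg.
C = m/V = 7.1005/7.2431 = 0.98032 mg/m³.

0.980 mg/m³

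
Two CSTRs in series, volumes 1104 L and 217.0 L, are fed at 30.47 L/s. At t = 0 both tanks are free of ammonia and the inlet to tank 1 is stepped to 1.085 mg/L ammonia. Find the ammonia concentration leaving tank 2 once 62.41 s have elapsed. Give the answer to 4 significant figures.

Time constants: τᵢ = Vᵢ/Q for each well-mixed tank.
τ₁ = 1104/30.47 = 36.2324 s; τ₂ = 217.0/30.47 = 7.12176 s.
Solving the cascade with C₁(0)=C₂(0)=0 gives C₂(t) = C_in[1 − (τ₁ e^(−t/τ₁) − τ₂ e^(−t/τ₂))/(τ₁ − τ₂)].
At t = 62.41: e^(−t/τ₁) = 0.178620, e^(−t/τ₂) = 0.000156370.
C₂ = 1.085·[1 − (36.2324·0.178620 − 7.12176·0.000156370)/(29.1106)] = 1.085·0.777720 = 0.843826 mg/L.

0.8438 mg/L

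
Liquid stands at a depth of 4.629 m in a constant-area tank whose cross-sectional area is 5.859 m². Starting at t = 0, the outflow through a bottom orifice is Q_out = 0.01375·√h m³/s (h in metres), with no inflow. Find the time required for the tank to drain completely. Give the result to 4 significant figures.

1834 s

With no inflow, A dh/dt = −0.01375 √h.
This is separable: 2 d(√h)/dt = −0.01375/A, so √h = √h₀ − (0.01375/(2A)) t.
Tank is empty when √h = 0: t_empty = 2A√h₀/0.01375.
t_empty = 2·5.859·√4.629/0.01375 = 11.7180·2.15151/0.01375 = 1833.56 s.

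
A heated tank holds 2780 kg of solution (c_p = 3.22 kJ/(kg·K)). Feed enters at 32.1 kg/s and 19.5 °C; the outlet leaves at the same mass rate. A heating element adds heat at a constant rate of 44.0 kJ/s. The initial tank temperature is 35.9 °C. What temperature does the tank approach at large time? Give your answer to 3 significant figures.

M c_p dT/dt = ṁ c_p (T_in − T) + Q̇.
At steady state dT/dt = 0 ⇒ T_ss = T_in + Q̇/(ṁ c_p) = 19.5 + 44.0/(32.1·3.22) = 19.926 °C.

19.9 °C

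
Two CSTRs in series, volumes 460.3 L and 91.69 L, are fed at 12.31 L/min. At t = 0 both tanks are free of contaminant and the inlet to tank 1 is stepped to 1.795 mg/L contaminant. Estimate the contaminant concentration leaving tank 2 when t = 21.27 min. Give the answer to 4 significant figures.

Species balance on tank i: dCᵢ/dt = (Cᵢ₋₁ − Cᵢ)/τᵢ with τᵢ = Vᵢ/Q.
τ₁ = 460.3/12.31 = 37.3924 min; τ₂ = 91.69/12.31 = 7.44842 min.
Solving the cascade with C₁(0)=C₂(0)=0 gives C₂(t) = C_in[1 − (τ₁ e^(−t/τ₁) − τ₂ e^(−t/τ₂))/(τ₁ − τ₂)].
At t = 21.27: e^(−t/τ₁) = 0.566186, e^(−t/τ₂) = 0.0575190.
C₂ = 1.795·[1 − (37.3924·0.566186 − 7.44842·0.0575190)/(29.9439)] = 1.795·0.307286 = 0.551578 mg/L.

0.5516 mg/L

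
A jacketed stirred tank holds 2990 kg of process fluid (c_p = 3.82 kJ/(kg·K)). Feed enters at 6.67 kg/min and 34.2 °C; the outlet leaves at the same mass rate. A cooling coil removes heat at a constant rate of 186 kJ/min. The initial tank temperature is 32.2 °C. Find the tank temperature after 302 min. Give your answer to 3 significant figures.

29.6 °C

Energy balance: M c_p dT/dt = ṁ c_p (T_in − T) − 186.
τ = M/ṁ = 448.28 min; T_ss = T_in − Q̇/(ṁ c_p) = 34.2 − 186/(6.67·3.82) = 26.900 °C.
Integrating: T(t) = T_ss + (T₀ − T_ss) e^(−t/τ).
T(302) = 26.900 + (5.3000)·e^(−302/448.28) = 26.900 + (5.3000)·0.50982 = 29.602 °C.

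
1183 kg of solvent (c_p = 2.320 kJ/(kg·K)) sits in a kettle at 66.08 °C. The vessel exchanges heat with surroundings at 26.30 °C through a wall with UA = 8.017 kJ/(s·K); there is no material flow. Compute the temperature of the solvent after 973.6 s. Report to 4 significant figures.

Lumped-capacitance energy balance: M c_p dT/dt = UA(T_amb − T).
dT/dt = (T_ss − T)/τ with T_ss = T_amb = 26.3000 °C, τ = M c_p/UA = 1183·2.320/8.017 = 342.343 s.
Integrating: T(t) = T_ss + (T₀ − T_ss) e^(−t/τ).
T(973.6) = 26.3000 + (39.7800)·0.0581962 = 28.6150 °C.

28.62 °C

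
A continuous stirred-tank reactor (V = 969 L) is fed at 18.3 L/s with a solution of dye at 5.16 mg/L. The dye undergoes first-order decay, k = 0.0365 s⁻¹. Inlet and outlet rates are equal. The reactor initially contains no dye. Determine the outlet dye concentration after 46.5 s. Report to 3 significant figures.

1.63 mg/L

V dC/dt = Q(C_in − C) − k V C.
dC/dt = (Q/V) C_in − (Q/V + k) C; effective rate a = Q/V + k = 0.018885 + 0.0365 = 0.055385 s⁻¹.
C_ss = Q C_in/(Q + kV) = 1.7595 mg/L; C(t) = C_ss + (C₀ − C_ss) e^(−a t).
C(46.5) = 1.7595 + (-1.7595)·e^(−0.055385·46.5) = 1.7595 + (-1.7595)·0.076122 = 1.6255 mg/L.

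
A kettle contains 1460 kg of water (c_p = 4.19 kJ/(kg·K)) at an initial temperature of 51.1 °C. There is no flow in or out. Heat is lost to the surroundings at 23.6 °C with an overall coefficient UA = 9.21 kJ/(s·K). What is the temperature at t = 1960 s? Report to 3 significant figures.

M c_p dT/dt = −UA(T − T_amb).
dT/dt = (T_ss − T)/τ with T_ss = T_amb = 23.600 °C, τ = M c_p/UA = 1460·4.19/9.21 = 664.21 s.
Integrating: T(t) = T_ss + (T₀ − T_ss) e^(−t/τ).
T(1960) = 23.600 + (27.500)·0.052295 = 25.038 °C.

25.0 °C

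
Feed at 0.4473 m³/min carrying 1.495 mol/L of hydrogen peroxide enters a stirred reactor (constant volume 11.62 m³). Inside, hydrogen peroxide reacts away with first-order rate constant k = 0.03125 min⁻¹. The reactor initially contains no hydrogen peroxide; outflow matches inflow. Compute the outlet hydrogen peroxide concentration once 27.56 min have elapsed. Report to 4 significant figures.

Species balance: V dC/dt = Q C_in − Q C − k V C.
This is linear with rate a = Q/V + k = 0.0697440 min⁻¹.
C_ss = Q C_in/(Q + kV) = 0.825139 mol/L; C(t) = C_ss + (C₀ − C_ss) e^(−a t).
C(27.56) = 0.825139 + (-0.825139)·e^(−0.0697440·27.56) = 0.825139 + (-0.825139)·0.146293 = 0.704427 mol/L.

0.7044 mol/L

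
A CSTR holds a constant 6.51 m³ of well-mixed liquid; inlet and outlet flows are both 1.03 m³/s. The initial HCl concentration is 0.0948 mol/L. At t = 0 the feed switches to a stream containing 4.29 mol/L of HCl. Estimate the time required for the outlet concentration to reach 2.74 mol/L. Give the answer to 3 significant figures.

Accumulation = in − out for the solute gives V dC/dt = Q(C_in − C), so τ = V/Q = 6.3204 s.
C(t) = C_in + (C₀ − C_in) e^(−t/τ). Set C = 2.74 and solve for t:
e^(−t/τ) = (C − C_in)/(C₀ − C_in) = (2.74 − 4.29)/(0.0948 − 4.29) = 0.36947
t = −τ ln(…) = 6.3204 × 0.99569 = 6.2931 s.

6.29 s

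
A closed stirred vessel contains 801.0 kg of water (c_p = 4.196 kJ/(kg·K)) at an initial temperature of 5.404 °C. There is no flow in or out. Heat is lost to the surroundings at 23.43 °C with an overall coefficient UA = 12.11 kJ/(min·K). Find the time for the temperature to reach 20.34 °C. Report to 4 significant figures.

Energy balance: M c_p dT/dt = −UA(T − T_amb).
τ = M c_p/UA = 277.539 min; T_ss = T_amb = 23.4300 °C.
T(t) = T_ss + (T₀ − T_ss)e^(−t/τ); set T = 20.34:
t = −τ ln[(T − T_ss)/(T₀ − T_ss)] = −277.539 · ln(0.171419) = 489.480 min.

489.5 min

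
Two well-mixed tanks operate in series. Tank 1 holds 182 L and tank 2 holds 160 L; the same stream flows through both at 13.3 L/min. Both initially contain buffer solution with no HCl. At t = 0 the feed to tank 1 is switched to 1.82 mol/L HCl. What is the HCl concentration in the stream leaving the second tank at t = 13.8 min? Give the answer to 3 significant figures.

Species balance on tank i: dCᵢ/dt = (Cᵢ₋₁ − Cᵢ)/τᵢ with τᵢ = Vᵢ/Q.
τ₁ = 182/13.3 = 13.684 min; τ₂ = 160/13.3 = 12.030 min.
Tank 1: C₁ = C_in(1 − e^(−t/τ₁)). Tank 2 (τ₁ ≠ τ₂): C₂ = C_in[1 − (τ₁ e^(−t/τ₁) − τ₂ e^(−t/τ₂))/(τ₁ − τ₂)].
At t = 13.8: e^(−t/τ₁) = 0.36478, e^(−t/τ₂) = 0.31755.
C₂ = 1.82·[1 − (13.684·0.36478 − 12.030·0.31755)/(1.6541)] = 1.82·0.29172 = 0.53093 mol/L.

0.531 mol/L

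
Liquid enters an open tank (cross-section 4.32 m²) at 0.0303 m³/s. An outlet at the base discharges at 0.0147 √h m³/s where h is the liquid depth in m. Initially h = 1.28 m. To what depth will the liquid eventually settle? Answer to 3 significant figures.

Level balance: A dh/dt = 0.0303 − 0.0147 √h. Setting dh/dt = 0:
Q_in = 0.0147 √h_ss ⇒ √h_ss = 0.0303/0.0147 = 2.0612.
h_ss = 2.0612² = 4.2486 m. (Since h₀ = 1.28 m < h_ss, the level will rise toward this value.)

4.25 m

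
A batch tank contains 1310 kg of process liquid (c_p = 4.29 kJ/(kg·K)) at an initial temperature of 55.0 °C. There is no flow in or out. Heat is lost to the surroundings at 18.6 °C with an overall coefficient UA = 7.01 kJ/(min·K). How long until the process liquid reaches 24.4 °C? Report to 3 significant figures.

M c_p dT/dt = −UA(T − T_amb).
τ = M c_p/UA = 801.70 min; T_ss = T_amb = 18.600 °C.
T(t) = T_ss + (T₀ − T_ss)e^(−t/τ); set T = 24.4:
t = −τ ln[(T − T_ss)/(T₀ − T_ss)] = −801.70 · ln(0.15934) = 1472.5 min.

1470 min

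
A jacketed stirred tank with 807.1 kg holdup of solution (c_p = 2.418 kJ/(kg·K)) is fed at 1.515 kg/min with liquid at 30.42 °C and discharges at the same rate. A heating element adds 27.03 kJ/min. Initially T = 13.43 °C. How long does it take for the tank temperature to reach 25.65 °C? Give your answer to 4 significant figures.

Heat balance on the well-mixed liquid: M c_p dT/dt = ṁ c_p (T_in − T) + 27.03.
τ = M/ṁ = 532.739 min; T_ss = T_in + Q̇/(ṁ c_p) = 37.7987 °C.
T(t) = T_ss + (T₀ − T_ss) e^(−t/τ). Set T = 25.65:
e^(−t/τ) = (25.65 − 37.7987)/(13.43 − 37.7987) = 0.498536
t = −532.739 · ln(0.498536) = 370.829 min.

370.8 min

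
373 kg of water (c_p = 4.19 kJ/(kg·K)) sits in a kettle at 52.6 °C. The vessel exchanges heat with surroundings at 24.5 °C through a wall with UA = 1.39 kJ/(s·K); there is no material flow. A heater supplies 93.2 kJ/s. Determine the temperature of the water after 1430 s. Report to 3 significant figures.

80.6 °C

Lumped-capacitance energy balance: M c_p dT/dt = UA(T_amb − T) + Q̇.
dT/dt = (T_ss − T)/τ with T_ss = T_amb + Q̇/UA = 24.5 + 93.2/1.39 = 91.550 °C, τ = M c_p/UA = 373·4.19/1.39 = 1124.4 s.
This is linear first-order; T(t) = T_ss + (T₀ − T_ss) e^(−t/τ).
T(1430) = 91.550 + (-38.950)·0.28032 = 80.632 °C.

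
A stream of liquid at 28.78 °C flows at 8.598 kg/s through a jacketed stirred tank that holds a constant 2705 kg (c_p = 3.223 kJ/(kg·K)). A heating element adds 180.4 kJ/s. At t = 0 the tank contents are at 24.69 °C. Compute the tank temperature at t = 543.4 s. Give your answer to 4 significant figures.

Energy balance: M c_p dT/dt = ṁ c_p (T_in − T) + 180.4.
Rearrange: dT/dt = (T_ss − T)/τ with τ = M/ṁ = 314.608 s and T_ss = T_in + Q̇/(ṁ c_p) = 35.2900 °C.
Solution: T(t) = T_ss + (T₀ − T_ss) e^(−t/τ).
T(543.4) = 35.2900 + (-10.6000)·e^(−543.4/314.608) = 35.2900 + (-10.6000)·0.177776 = 33.4055 °C.

33.41 °C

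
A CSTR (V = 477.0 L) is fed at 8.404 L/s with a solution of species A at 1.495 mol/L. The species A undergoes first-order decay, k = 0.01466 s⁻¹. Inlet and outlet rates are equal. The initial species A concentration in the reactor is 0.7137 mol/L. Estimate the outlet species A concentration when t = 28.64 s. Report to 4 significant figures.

V dC/dt = Q(C_in − C) − k V C.
This is linear with rate a = Q/V + k = 0.0322784 s⁻¹.
C_ss = Q C_in/(Q + kV) = 0.816011 mol/L; C(t) = C_ss + (C₀ − C_ss) e^(−a t).
C(28.64) = 0.816011 + (-0.102311)·e^(−0.0322784·28.64) = 0.816011 + (-0.102311)·0.396748 = 0.775420 mol/L.

0.7754 mol/L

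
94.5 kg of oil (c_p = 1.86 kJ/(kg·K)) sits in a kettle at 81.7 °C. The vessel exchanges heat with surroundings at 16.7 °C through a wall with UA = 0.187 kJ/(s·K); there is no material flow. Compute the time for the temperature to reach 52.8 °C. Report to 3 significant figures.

553 s

M c_p dT/dt = −UA(T − T_amb).
τ = M c_p/UA = 939.95 s; T_ss = T_amb = 16.700 °C.
T(t) = T_ss + (T₀ − T_ss)e^(−t/τ); set T = 52.8:
t = −τ ln[(T − T_ss)/(T₀ − T_ss)] = −939.95 · ln(0.55538) = 552.78 s.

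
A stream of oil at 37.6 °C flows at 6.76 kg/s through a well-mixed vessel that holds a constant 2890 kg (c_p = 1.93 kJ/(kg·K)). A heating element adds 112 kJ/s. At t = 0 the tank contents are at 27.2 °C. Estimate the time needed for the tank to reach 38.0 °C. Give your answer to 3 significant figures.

M c_p dT/dt = ṁ c_p (T_in − T) + Q̇.
τ = M/ṁ = 427.51 s; T_ss = T_in + Q̇/(ṁ c_p) = 46.184 °C.
T(t) = T_ss + (T₀ − T_ss) e^(−t/τ). Set T = 38.0:
e^(−t/τ) = (38.0 − 46.184)/(27.2 − 46.184) = 0.43111
t = −427.51 · ln(0.43111) = 359.70 s.

360 s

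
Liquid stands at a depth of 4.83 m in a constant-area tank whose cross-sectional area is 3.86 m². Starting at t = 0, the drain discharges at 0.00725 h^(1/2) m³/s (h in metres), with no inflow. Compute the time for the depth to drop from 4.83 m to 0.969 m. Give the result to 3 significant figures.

A dh/dt = −Q_out = −0.00725 √h.
∫ h^(−1/2) dh = −(0.00725/A) ∫ dt, giving 2√h = 2√h₀ − (0.00725/A) t.
t = 2A(√h₀ − √h)/0.00725 = 2·3.86·(√4.83 − √0.969)/0.00725
  = 7.7200 × (2.1977 − 0.98438) / 0.00725 = 1292.0 s.

1290 s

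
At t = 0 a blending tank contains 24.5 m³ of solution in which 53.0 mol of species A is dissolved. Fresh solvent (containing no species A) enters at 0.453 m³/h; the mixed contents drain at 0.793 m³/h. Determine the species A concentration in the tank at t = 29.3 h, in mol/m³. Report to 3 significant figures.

1.08 mol/m³

Let m(t) be the amount of species A. Volume: V(t) = V₀ + (Q_in − Q_out) t = 24.5 − 0.34000 t; V(29.3) = 14.538 m³.
Species balance (pure solvent in): dm/dt = −Q_out · m/V(t).
dm/m = −Q_out dt/(V₀ − 0.34000 t); integrating gives ln(m/m₀) = −(Q_out/(Q_in−Q_out)) ln(V/V₀).
m = m₀ (V₀/V)^(Q_out/(Q_in−Q_out)) = 53.0 × (24.5/14.538)^(-2.3324) = 15.690 mol.
C = m/V = 15.690/14.538 = 1.0792 mol/m³.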